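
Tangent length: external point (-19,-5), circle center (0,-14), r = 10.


d = sqrt((-19-0)^2 + (-5+ 14)^2) = sqrt(361+81) = 21.0238
L = sqrt(442.0000 - 100) = sqrt(342.0000) = 18.4932

18.4932


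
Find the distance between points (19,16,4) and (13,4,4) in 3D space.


dx=-6, dy=-12, dz=0
d = sqrt(36+144+0) = sqrt(180) = 13.4164

13.4164


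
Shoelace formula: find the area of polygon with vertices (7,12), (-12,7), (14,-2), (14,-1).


sum(xi*y_{i+1}) = 7*7 - 12*(-2) + 14*(-1) + 14*12 = 227
sum(yi*x_{i+1}) = 12*(-12) + 7*14 - 2*14 - 1*7 = -81
Area = |227 + 81|/2 = 308/2 = 154.0000

154.0000 sq units


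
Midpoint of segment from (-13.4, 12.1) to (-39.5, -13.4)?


Mx = (-13.4 - 39.5)/2 = -52.9/2 = -26.4500
My = (12.1 - 13.4)/2 = -1.3/2 = -0.6500

(-26.4500, -0.6500)


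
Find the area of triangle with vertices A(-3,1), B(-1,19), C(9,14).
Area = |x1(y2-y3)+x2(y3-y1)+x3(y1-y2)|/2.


-3*(19-14) = -15
-1*(14-1) = -13
9*(1-19) = -162
sum = -190
Area = |-190|/2 = 95.0000

95.0000 sq units


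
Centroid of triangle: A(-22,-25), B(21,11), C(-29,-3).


Gx = (-22+21- 29)/3 = -30/3 = -10.0000
Gy = (-25+11- 3)/3 = -17/3 = -5.6667

G = (-10.0000, -5.6667)


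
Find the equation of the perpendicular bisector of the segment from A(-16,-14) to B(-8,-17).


Midpoint = (-12, -15.5)
Slope of AB = dy/dx = -3/8 = -0.3750
Perp slope = -dx/dy = 8/3 = 2.6667
b = My - (perp slope)*Mx = -15.5 + (8*(-12))/(-3) = -15.5 + 32.0000 = 16.5000

y = 2.6667x + 16.5000


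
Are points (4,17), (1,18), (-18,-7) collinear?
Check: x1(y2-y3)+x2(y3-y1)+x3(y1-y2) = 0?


4*(18+ 7) + 1*(-7-17) - 18*(17-18)
= 100 - 24 + 18 = 94

No, not collinear (determinant = 94)


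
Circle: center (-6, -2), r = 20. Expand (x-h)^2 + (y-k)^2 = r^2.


(x+ 6)^2 + (y+ 2)^2 = 20^2
D = -2h = 12, E = -2k = 4
F = h^2+k^2-r^2 = 36+4-400 = -360

x^2 + y^2 + 12x + 4y - 360 = 0


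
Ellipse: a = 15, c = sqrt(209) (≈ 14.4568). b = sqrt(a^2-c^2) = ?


b^2 = 15^2 - (sqrt(209))^2 = 225 - 209 = 16
b = sqrt(16) = 4

b = 4


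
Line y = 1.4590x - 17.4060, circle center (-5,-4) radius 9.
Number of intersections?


Substitute y = 1.4590x - 17.4060: (x+ 5)^2 + (1.4590x- 17.4060+ 4)^2 = 81
Expand to Ax^2 + Bx + C = 0, where b-k = -13.406
A = 1+m^2 = 3.128681
B = 2(m(b-k) - h) = 2(1.4590*(-13.406) + 5) = -29.118708
C = h^2 + (b-k)^2 - r^2 = 25 + 179.720836 - 81 = 123.720836
disc = B^2-4AC = 847.8992 - 1548.3321 = -700.4329
disc < 0

0 intersection points


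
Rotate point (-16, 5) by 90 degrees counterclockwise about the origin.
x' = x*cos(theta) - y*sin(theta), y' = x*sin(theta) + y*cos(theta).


cos(90) = 0, sin(90) = 1
x' = -16*0 - 5*1 = -5
y' = -16*1 + 5*0 = -16

(-5, -16)


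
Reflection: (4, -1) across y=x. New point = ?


Reflection rule for y=x: (y, x)
(4, -1) -> (-1, 4)

(-1, 4)


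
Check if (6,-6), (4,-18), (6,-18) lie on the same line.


6*(-18+ 18) + 4*(-18+ 6) + 6*(-6+ 18)
= 0 - 48 + 72 = 24

No, not collinear (determinant = 24)


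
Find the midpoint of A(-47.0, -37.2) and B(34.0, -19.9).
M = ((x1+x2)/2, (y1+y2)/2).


Mx = (-47.0 + 34.0)/2 = -13.0/2 = -6.5000
My = (-37.2 - 19.9)/2 = -57.1/2 = -28.5500

(-6.5000, -28.5500)


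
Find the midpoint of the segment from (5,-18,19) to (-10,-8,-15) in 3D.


Mx = (5- 10)/2 = -2.5000
My = (-18- 8)/2 = -13.0000
Mz = (19- 15)/2 = 2.0000

M = (-2.5000, -13.0000, 2.0000)


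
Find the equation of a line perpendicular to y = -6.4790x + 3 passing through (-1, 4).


Perpendicular slope = -1/m1 = -1/(-6.4790) = 0.1543
b2 = y0 - m2*x0 = 4 - 1/(-6.4790) = 4 + 0.1543 = 4.1543

y = 0.1543x + 4.1543


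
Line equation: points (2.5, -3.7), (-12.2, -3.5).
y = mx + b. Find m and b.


m = (0.2)/(-14.7) = -0.0136
b = y1 - m*x1 = -3.7 - (0.2*2.5)/(-14.7) = -3.7 + 0.0340 = -3.6660

y = -0.0136x - 3.6660


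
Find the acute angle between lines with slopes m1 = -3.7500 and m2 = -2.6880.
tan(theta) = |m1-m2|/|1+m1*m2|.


m1-m2 = -1.062
1+m1*m2 = 11.08
tan(theta) = |-1.062/11.08| = 0.095848
theta = arctan(|-1.062/11.08|) = 5.4750 degrees (acute angle)

5.4750 degrees


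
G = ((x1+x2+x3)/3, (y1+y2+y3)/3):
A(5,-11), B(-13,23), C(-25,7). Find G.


Gx = (5- 13- 25)/3 = -33/3 = -11.0000
Gy = (-11+23+7)/3 = 19/3 = 6.3333

G = (-11.0000, 6.3333)


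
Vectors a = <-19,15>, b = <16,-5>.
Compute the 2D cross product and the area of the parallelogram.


cross = -19*(-5) - 15*16 = 95 - 240 = -145
Parallelogram area = |-145| = 145

cross = -145, parallelogram area = 145


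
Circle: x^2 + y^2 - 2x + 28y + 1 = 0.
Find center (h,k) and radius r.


h = -D/2 = 2/2 = 1
k = -E/2 = -28/2 = -14
r^2 = h^2 + k^2 - F = 1 + 196 - 1 = 196
r = 14

Center (1, -14), radius = 14


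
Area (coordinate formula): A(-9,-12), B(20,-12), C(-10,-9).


-9*(-12+ 9) = 27
20*(-9+ 12) = 60
-10*(-12+ 12) = 0
sum = 87
Area = |87|/2 = 43.5000

43.5000 sq units


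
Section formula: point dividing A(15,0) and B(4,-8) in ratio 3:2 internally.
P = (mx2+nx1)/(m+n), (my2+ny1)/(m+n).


Px = (3*4 + 2*15)/5 = 42/5 = 8.4000
Py = (3*(-8) + 2*0)/5 = -24/5 = -4.8000

P = (8.4000, -4.8000)


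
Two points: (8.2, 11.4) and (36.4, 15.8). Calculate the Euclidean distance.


dx = 36.4 - 8.2 = 28.2
dy = 15.8 - 11.4 = 4.4
d = sqrt(795.24 + 19.36) = sqrt(814.6) = 28.5412

28.5412


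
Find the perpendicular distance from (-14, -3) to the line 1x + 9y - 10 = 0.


|1*(-14) + 9*(-3) - 10| = |-51| = 51
sqrt(1 + 81) = sqrt(82) = 9.0554
d = 51/sqrt(82) = 5.6320

5.6320


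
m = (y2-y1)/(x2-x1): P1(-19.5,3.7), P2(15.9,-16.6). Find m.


dy = -16.6 - 3.7 = -20.3
dx = 15.9 + 19.5 = 35.4
m = -20.3/35.4 = -0.5734

m = -0.5734


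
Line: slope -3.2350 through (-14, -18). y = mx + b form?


y + 18 = -3.2350(x + 14)
y = -3.2350x - 18 + 3.2350*(-14)
y = -3.2350x - 63.2900

y = -3.2350x - 63.2900


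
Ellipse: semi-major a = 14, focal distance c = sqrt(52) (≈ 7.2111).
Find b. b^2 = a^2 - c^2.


b^2 = 14^2 - (sqrt(52))^2 = 196 - 52 = 144
b = sqrt(144) = 12

b = 12


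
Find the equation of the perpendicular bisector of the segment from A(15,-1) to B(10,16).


Midpoint = (12.5, 7.5)
Slope of AB = dy/dx = 17/(-5) = -3.4000
Perp slope = -dx/dy = 5/17 = 0.2941
b = My - (perp slope)*Mx = 7.5 + (-5*12.5)/17 = 7.5 - 3.6765 = 3.8235

y = 0.2941x + 3.8235


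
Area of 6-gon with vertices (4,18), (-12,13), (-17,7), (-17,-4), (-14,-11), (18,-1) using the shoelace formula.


sum(xi*y_{i+1}) = 4*13 - 12*7 - 17*(-4) - 17*(-11) - 14*(-1) + 18*18 = 561
sum(yi*x_{i+1}) = 18*(-12) + 13*(-17) + 7*(-17) - 4*(-14) - 11*18 - 1*4 = -702
Area = |561 + 702|/2 = 1263/2 = 631.5000

631.5000 sq units


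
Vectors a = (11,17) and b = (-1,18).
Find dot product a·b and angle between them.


a·b = 11*(-1) + 17*18 = -11 + 306 = 295
|a| = sqrt(121+289) = 20.2485
|b| = sqrt(1+324) = 18.0278
cos(theta) = 295/(sqrt(410)*sqrt(325)) = 295/sqrt(133250) = 0.808143
theta = arccos(295/sqrt(133250)) = 36.0851 degrees

a·b = 295, theta = 36.0851 deg


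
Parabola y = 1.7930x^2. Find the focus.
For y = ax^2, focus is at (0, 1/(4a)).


a = 1.7930
4a = 7.1720
focus = (0, 1/7.1720) = (0, 0.1394)

Focus = (0, 0.1394)


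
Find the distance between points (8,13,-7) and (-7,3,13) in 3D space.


dx=-15, dy=-10, dz=20
d = sqrt(225+100+400) = sqrt(725) = 26.9258

26.9258


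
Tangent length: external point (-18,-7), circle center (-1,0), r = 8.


d = sqrt((-18+ 1)^2 + (-7-0)^2) = sqrt(289+49) = 18.3848
L = sqrt(338.0000 - 64) = sqrt(274.0000) = 16.5529

16.5529


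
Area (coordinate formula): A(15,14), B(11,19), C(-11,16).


15*(19-16) = 45
11*(16-14) = 22
-11*(14-19) = 55
sum = 122
Area = |122|/2 = 61.0000

61.0000 sq units


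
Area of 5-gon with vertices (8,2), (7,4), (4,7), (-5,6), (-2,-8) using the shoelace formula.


sum(xi*y_{i+1}) = 8*4 + 7*7 + 4*6 - 5*(-8) - 2*2 = 141
sum(yi*x_{i+1}) = 2*7 + 4*4 + 7*(-5) + 6*(-2) - 8*8 = -81
Area = |141 + 81|/2 = 222/2 = 111.0000

111.0000 sq units


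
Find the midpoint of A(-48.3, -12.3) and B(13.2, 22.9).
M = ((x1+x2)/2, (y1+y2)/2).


Mx = (-48.3 + 13.2)/2 = -35.1/2 = -17.5500
My = (-12.3 + 22.9)/2 = 10.6/2 = 5.3000

(-17.5500, 5.3000)


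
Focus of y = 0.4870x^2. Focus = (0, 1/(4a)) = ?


a = 0.4870
4a = 1.9480
focus = (0, 1/1.9480) = (0, 0.5133)

Focus = (0, 0.5133)


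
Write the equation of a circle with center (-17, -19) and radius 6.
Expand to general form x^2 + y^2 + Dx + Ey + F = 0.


(x+ 17)^2 + (y+ 19)^2 = 6^2
D = -2h = 34, E = -2k = 38
F = h^2+k^2-r^2 = 289+361-36 = 614

x^2 + y^2 + 34x + 38y + 614 = 0


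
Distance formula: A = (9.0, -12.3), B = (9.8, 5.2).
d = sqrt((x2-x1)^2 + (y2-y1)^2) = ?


dx = 9.8 - 9.0 = 0.8
dy = 5.2 + 12.3 = 17.5
d = sqrt(0.64 + 306.25) = sqrt(306.89) = 17.5183

17.5183


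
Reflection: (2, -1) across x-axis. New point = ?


Reflection rule for x-axis: (x, -y)
(2, -1) -> (2, 1)

(2, 1)


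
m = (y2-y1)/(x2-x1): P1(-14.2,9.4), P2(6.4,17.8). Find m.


dy = 17.8 - 9.4 = 8.4
dx = 6.4 + 14.2 = 20.6
m = 8.4/20.6 = 0.4078

m = 0.4078


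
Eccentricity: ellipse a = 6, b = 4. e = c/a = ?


c = sqrt(36-16) = sqrt(20) = 4.4721
e = c/a = sqrt(20)/6 = 0.7454

e = 0.7454


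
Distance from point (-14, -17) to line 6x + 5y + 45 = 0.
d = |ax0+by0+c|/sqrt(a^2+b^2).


|6*(-14) + 5*(-17) + 45| = |-124| = 124
sqrt(36 + 25) = sqrt(61) = 7.8102
d = 124/sqrt(61) = 15.8766

15.8766


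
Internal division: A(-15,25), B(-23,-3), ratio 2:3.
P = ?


Px = (2*(-23) + 3*(-15))/5 = -91/5 = -18.2000
Py = (2*(-3) + 3*25)/5 = 69/5 = 13.8000

P = (-18.2000, 13.8000)


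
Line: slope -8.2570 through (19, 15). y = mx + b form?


y - 15 = -8.2570(x - 19)
y = -8.2570x + 15 + 8.2570*19
y = -8.2570x + 171.8830

y = -8.2570x + 171.8830


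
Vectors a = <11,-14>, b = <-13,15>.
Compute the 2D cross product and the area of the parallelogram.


cross = 11*15 + 14*(-13) = 165 - 182 = -17
Parallelogram area = |-17| = 17

cross = -17, parallelogram area = 17


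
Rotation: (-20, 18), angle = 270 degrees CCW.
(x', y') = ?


cos(270) = 0, sin(270) = -1
x' = -20*0 - 18*(-1) = 18
y' = -20*(-1) + 18*0 = 20

(18, 20)


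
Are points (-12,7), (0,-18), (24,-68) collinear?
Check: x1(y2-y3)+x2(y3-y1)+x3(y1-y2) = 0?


-12*(-18+ 68) + 0*(-68-7) + 24*(7+ 18)
= -600 + 0 + 600 = 0

Yes, collinear (determinant = 0)


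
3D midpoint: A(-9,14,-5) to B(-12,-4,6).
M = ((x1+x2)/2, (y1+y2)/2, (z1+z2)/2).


Mx = (-9- 12)/2 = -10.5000
My = (14- 4)/2 = 5.0000
Mz = (-5+6)/2 = 0.5000

M = (-10.5000, 5.0000, 0.5000)


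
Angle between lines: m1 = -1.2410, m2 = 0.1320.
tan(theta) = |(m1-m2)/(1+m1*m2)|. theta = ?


m1-m2 = -1.373
1+m1*m2 = 0.836188
tan(theta) = |-1.373/0.836188| = 1.641975
theta = arctan(|-1.373/0.836188|) = 58.6576 degrees (acute angle)

58.6576 degrees


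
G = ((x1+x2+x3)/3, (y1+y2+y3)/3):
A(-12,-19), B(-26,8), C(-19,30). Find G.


Gx = (-12- 26- 19)/3 = -57/3 = -19.0000
Gy = (-19+8+30)/3 = 19/3 = 6.3333

G = (-19.0000, 6.3333)


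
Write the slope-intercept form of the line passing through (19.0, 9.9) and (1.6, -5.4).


m = (-15.3)/(-17.4) = 0.8793
b = y1 - m*x1 = 9.9 - (-15.3*19.0)/(-17.4) = 9.9 - 16.7069 = -6.8069

y = 0.8793x - 6.8069


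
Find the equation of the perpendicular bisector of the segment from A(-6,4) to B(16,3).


Midpoint = (5, 3.5)
Slope of AB = dy/dx = -1/22 = -0.0455
Perp slope = -dx/dy = 22/1 = 22.0000
b = My - (perp slope)*Mx = 3.5 + (22*5)/(-1) = 3.5 - 110.0000 = -106.5000

y = 22.0000x - 106.5000


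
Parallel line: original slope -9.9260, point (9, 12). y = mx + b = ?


Parallel lines have equal slopes.
m2 = -9.9260
b2 = 12 + 9.9260*9 = 101.3340

y = -9.9260x + 101.3340


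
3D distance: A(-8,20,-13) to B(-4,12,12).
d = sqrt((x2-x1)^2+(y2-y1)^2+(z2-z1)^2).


dx=4, dy=-8, dz=25
d = sqrt(16+64+625) = sqrt(705) = 26.5518

26.5518


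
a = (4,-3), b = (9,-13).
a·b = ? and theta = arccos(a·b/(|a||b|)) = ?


a·b = 4*9 - 3*(-13) = 36 + 39 = 75
|a| = sqrt(16+9) = 5.0000
|b| = sqrt(81+169) = 15.8114
cos(theta) = 75/(sqrt(25)*sqrt(250)) = 75/sqrt(6250) = 0.948683
theta = arccos(75/sqrt(6250)) = 18.4349 degrees

a·b = 75, theta = 18.4349 deg


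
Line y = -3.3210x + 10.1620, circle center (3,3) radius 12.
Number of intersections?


Substitute y = -3.3210x + 10.1620: (x-3)^2 + (-3.3210x+10.1620-3)^2 = 144
Expand to Ax^2 + Bx + C = 0, where b-k = 7.162
A = 1+m^2 = 12.029041
B = 2(m(b-k) - h) = 2(-3.3210*7.162 - 3) = -53.570004
C = h^2 + (b-k)^2 - r^2 = 9 + 51.294244 - 144 = -83.705756
disc = B^2-4AC = 2869.7453 + 4027.5999 = 6897.3452
disc > 0

2 intersection points


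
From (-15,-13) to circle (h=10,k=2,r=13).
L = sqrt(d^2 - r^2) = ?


d = sqrt((-15-10)^2 + (-13-2)^2) = sqrt(625+225) = 29.1548
L = sqrt(850.0000 - 169) = sqrt(681.0000) = 26.0960

26.0960


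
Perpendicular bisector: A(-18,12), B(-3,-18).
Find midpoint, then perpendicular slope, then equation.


Midpoint = (-10.5, -3)
Slope of AB = dy/dx = -30/15 = -2.0000
Perp slope = -dx/dy = 15/30 = 0.5000
b = My - (perp slope)*Mx = -3 + (15*(-10.5))/(-30) = -3 + 5.2500 = 2.2500

y = 0.5000x + 2.2500


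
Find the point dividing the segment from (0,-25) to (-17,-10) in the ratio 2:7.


Px = (2*(-17) + 7*0)/9 = -34/9 = -3.7778
Py = (2*(-10) + 7*(-25))/9 = -195/9 = -21.6667

P = (-3.7778, -21.6667)


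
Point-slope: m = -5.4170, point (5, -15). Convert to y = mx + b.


y + 15 = -5.4170(x - 5)
y = -5.4170x - 15 + 5.4170*5
y = -5.4170x + 12.0850

y = -5.4170x + 12.0850


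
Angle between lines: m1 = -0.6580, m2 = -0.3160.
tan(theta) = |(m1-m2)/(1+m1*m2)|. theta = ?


m1-m2 = -0.342
1+m1*m2 = 1.207928
tan(theta) = |-0.342/1.207928| = 0.283129
theta = arctan(|-0.342/1.207928|) = 15.8084 degrees (acute angle)

15.8084 degrees


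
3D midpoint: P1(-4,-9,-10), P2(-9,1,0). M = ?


Mx = (-4- 9)/2 = -6.5000
My = (-9+1)/2 = -4.0000
Mz = (-10+0)/2 = -5.0000

M = (-6.5000, -4.0000, -5.0000)


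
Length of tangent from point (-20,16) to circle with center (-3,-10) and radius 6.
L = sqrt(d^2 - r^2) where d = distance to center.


d = sqrt((-20+ 3)^2 + (16+ 10)^2) = sqrt(289+676) = 31.0644
L = sqrt(965.0000 - 36) = sqrt(929.0000) = 30.4795

30.4795


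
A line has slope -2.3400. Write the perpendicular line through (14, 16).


Perpendicular slope = -1/m1 = -1/(-2.3400) = 0.4274
b2 = y0 - m2*x0 = 16 + 14/(-2.3400) = 16 - 5.9829 = 10.0171

y = 0.4274x + 10.0171


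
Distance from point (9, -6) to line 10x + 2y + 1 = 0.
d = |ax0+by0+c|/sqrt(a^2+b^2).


|10*9 + 2*(-6) + 1| = |79| = 79
sqrt(100 + 4) = sqrt(104) = 10.1980
d = 79/sqrt(104) = 7.7466

7.7466


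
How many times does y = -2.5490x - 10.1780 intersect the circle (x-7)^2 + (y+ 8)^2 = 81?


Substitute y = -2.5490x - 10.1780: (x-7)^2 + (-2.5490x- 10.1780+ 8)^2 = 81
Expand to Ax^2 + Bx + C = 0, where b-k = -2.178
A = 1+m^2 = 7.497401
B = 2(m(b-k) - h) = 2(-2.5490*(-2.178) - 7) = -2.896556
C = h^2 + (b-k)^2 - r^2 = 49 + 4.743684 - 81 = -27.256316
disc = B^2-4AC = 8.3900 + 817.4061 = 825.7961
disc > 0

2 intersection points


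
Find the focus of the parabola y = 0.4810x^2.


a = 0.4810
4a = 1.9240
focus = (0, 1/1.9240) = (0, 0.5198)

Focus = (0, 0.5198)


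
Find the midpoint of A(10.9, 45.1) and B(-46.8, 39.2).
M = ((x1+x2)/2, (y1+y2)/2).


Mx = (10.9 - 46.8)/2 = -35.9/2 = -17.9500
My = (45.1 + 39.2)/2 = 84.3/2 = 42.1500

(-17.9500, 42.1500)


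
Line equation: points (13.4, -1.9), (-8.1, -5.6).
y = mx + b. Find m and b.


m = (-3.7)/(-21.5) = 0.1721
b = y1 - m*x1 = -1.9 - (-3.7*13.4)/(-21.5) = -1.9 - 2.3060 = -4.2060

y = 0.1721x - 4.2060


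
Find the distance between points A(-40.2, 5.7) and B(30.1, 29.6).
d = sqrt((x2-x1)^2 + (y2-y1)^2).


dx = 30.1 + 40.2 = 70.3
dy = 29.6 - 5.7 = 23.9
d = sqrt(4942.09 + 571.21) = sqrt(5513.3) = 74.2516

74.2516


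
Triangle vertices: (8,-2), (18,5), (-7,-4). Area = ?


8*(5+ 4) = 72
18*(-4+ 2) = -36
-7*(-2-5) = 49
sum = 85
Area = |85|/2 = 42.5000

42.5000 sq units


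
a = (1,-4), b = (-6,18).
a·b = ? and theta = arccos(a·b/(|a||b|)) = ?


a·b = 1*(-6) - 4*18 = -6 - 72 = -78
|a| = sqrt(1+16) = 4.1231
|b| = sqrt(36+324) = 18.9737
cos(theta) = -78/(sqrt(17)*sqrt(360)) = -78/sqrt(6120) = -0.997054
theta = arccos(-78/sqrt(6120)) = 175.6013 degrees

a·b = -78, theta = 175.6013 deg


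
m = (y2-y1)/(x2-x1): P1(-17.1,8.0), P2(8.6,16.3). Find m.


dy = 16.3 - 8.0 = 8.3
dx = 8.6 + 17.1 = 25.7
m = 8.3/25.7 = 0.3230

m = 0.3230


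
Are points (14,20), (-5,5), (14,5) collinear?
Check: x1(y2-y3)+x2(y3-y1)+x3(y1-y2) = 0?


14*(5-5) - 5*(5-20) + 14*(20-5)
= 0 + 75 + 210 = 285

No, not collinear (determinant = 285)


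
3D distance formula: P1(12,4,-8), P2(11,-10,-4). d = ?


dx=-1, dy=-14, dz=4
d = sqrt(1+196+16) = sqrt(213) = 14.5945

14.5945


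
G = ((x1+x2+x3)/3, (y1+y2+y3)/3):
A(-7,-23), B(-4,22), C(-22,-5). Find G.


Gx = (-7- 4- 22)/3 = -33/3 = -11.0000
Gy = (-23+22- 5)/3 = -6/3 = -2.0000

G = (-11.0000, -2.0000)


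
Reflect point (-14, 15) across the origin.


Reflection rule for origin: (-x, -y)
(-14, 15) -> (14, -15)

(14, -15)


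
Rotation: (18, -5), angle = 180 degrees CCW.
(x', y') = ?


cos(180) = -1, sin(180) = 0
x' = 18*(-1) + 5*0 = -18
y' = 18*0 - 5*(-1) = 5

(-18, 5)


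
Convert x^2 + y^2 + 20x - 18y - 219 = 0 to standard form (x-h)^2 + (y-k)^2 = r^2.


h = -D/2 = -20/2 = -10
k = -E/2 = 18/2 = 9
r^2 = h^2 + k^2 - F = 100 + 81 + 219 = 400
r = 20

Center (-10, 9), radius = 20


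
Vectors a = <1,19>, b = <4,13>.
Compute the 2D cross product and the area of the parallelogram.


cross = 1*13 - 19*4 = 13 - 76 = -63
Parallelogram area = |-63| = 63

cross = -63, parallelogram area = 63


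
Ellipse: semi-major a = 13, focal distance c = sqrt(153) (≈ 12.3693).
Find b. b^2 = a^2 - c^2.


b^2 = 13^2 - (sqrt(153))^2 = 169 - 153 = 16
b = sqrt(16) = 4

b = 4


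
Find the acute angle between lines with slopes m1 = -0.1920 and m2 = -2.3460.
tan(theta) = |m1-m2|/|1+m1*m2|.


m1-m2 = 2.154
1+m1*m2 = 1.450432
tan(theta) = |2.154/1.450432| = 1.485075
theta = arctan(|2.154/1.450432|) = 56.0450 degrees (acute angle)

56.0450 degrees


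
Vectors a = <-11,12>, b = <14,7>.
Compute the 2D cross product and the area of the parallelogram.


cross = -11*7 - 12*14 = -77 - 168 = -245
Parallelogram area = |-245| = 245

cross = -245, parallelogram area = 245


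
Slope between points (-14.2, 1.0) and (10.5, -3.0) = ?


dy = -3.0 - 1.0 = -4.0
dx = 10.5 + 14.2 = 24.7
m = -4.0/24.7 = -0.1619

m = -0.1619


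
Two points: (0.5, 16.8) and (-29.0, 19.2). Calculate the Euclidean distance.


dx = -29.0 - 0.5 = -29.5
dy = 19.2 - 16.8 = 2.4
d = sqrt(870.25 + 5.76) = sqrt(876.01) = 29.5975

29.5975


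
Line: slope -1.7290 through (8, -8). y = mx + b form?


y + 8 = -1.7290(x - 8)
y = -1.7290x - 8 + 1.7290*8
y = -1.7290x + 5.8320

y = -1.7290x + 5.8320


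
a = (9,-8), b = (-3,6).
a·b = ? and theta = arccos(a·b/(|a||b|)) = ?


a·b = 9*(-3) - 8*6 = -27 - 48 = -75
|a| = sqrt(81+64) = 12.0416
|b| = sqrt(9+36) = 6.7082
cos(theta) = -75/(sqrt(145)*sqrt(45)) = -75/sqrt(6525) = -0.928477
theta = arccos(-75/sqrt(6525)) = 158.1986 degrees

a·b = -75, theta = 158.1986 deg


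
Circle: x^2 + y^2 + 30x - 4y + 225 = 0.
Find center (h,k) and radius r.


h = -D/2 = -30/2 = -15
k = -E/2 = 4/2 = 2
r^2 = h^2 + k^2 - F = 225 + 4 - 225 = 4
r = 2

Center (-15, 2), radius = 2


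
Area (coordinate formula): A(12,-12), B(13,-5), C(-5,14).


12*(-5-14) = -228
13*(14+ 12) = 338
-5*(-12+ 5) = 35
sum = 145
Area = |145|/2 = 72.5000

72.5000 sq units


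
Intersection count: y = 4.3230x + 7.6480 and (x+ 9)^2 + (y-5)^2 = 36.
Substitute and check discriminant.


Substitute y = 4.3230x + 7.6480: (x+ 9)^2 + (4.3230x+7.6480-5)^2 = 36
Expand to Ax^2 + Bx + C = 0, where b-k = 2.648
A = 1+m^2 = 19.688329
B = 2(m(b-k) - h) = 2(4.3230*2.648 + 9) = 40.894608
C = h^2 + (b-k)^2 - r^2 = 81 + 7.011904 - 36 = 52.011904
disc = B^2-4AC = 1672.3690 - 4096.1099 = -2423.7409
disc < 0

0 intersection points


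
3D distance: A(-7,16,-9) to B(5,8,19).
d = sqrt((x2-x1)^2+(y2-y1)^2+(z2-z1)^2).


dx=12, dy=-8, dz=28
d = sqrt(144+64+784) = sqrt(992) = 31.4960

31.4960


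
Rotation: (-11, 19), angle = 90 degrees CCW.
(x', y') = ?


cos(90) = 0, sin(90) = 1
x' = -11*0 - 19*1 = -19
y' = -11*1 + 19*0 = -11

(-19, -11)


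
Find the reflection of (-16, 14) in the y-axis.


Reflection rule for y-axis: (-x, y)
(-16, 14) -> (16, 14)

(16, 14)


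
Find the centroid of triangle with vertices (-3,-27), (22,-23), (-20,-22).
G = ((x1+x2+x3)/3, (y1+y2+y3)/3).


Gx = (-3+22- 20)/3 = -1/3 = -0.3333
Gy = (-27- 23- 22)/3 = -72/3 = -24.0000

G = (-0.3333, -24.0000)


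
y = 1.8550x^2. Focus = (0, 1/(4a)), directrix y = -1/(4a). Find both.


a = 1.8550
1/(4a) = 0.1348
Focus = (0, 0.1348)
Directrix: y = -0.1348

Focus = (0, 0.1348), Directrix: y = -0.1348


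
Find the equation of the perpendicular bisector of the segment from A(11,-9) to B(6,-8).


Midpoint = (8.5, -8.5)
Slope of AB = dy/dx = 1/(-5) = -0.2000
Perp slope = -dx/dy = 5/1 = 5.0000
b = My - (perp slope)*Mx = -8.5 + (-5*8.5)/1 = -8.5 - 42.5000 = -51.0000

y = 5.0000x - 51.0000


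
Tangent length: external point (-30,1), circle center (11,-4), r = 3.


d = sqrt((-30-11)^2 + (1+ 4)^2) = sqrt(1681+25) = 41.3038
L = sqrt(1706.0000 - 9) = sqrt(1697.0000) = 41.1947

41.1947


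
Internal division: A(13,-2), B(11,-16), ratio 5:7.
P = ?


Px = (5*11 + 7*13)/12 = 146/12 = 12.1667
Py = (5*(-16) + 7*(-2))/12 = -94/12 = -7.8333

P = (12.1667, -7.8333)


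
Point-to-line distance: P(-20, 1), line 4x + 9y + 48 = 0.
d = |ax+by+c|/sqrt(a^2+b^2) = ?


|4*(-20) + 9*1 + 48| = |-23| = 23
sqrt(16 + 81) = sqrt(97) = 9.8489
d = 23/sqrt(97) = 2.3353

2.3353


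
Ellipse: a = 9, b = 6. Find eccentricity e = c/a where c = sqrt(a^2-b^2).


c = sqrt(81-36) = sqrt(45) = 6.7082
e = c/a = sqrt(45)/9 = 0.7454

e = 0.7454


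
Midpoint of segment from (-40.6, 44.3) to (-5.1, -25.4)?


Mx = (-40.6 - 5.1)/2 = -45.7/2 = -22.8500
My = (44.3 - 25.4)/2 = 18.9/2 = 9.4500

(-22.8500, 9.4500)


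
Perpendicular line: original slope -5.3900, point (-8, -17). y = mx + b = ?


Perpendicular slope = -1/m1 = -1/(-5.3900) = 0.1855
b2 = y0 - m2*x0 = -17 - 8/(-5.3900) = -17 + 1.4842 = -15.5158

y = 0.1855x - 15.5158


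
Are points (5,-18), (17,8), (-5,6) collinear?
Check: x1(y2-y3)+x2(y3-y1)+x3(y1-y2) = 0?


5*(8-6) + 17*(6+ 18) - 5*(-18-8)
= 10 + 408 + 130 = 548

No, not collinear (determinant = 548)


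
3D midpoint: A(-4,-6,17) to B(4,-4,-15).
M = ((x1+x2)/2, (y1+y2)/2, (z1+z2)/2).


Mx = (-4+4)/2 = 0
My = (-6- 4)/2 = -5.0000
Mz = (17- 15)/2 = 1.0000

M = (0, -5.0000, 1.0000)


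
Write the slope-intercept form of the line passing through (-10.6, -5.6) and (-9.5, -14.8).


m = (-9.2)/(1.1) = -8.3636
b = y1 - m*x1 = -5.6 - (-9.2*(-10.6))/(1.1) = -5.6 - 88.6545 = -94.2545

y = -8.3636x - 94.2545


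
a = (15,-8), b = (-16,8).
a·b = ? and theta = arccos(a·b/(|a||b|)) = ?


a·b = 15*(-16) - 8*8 = -240 - 64 = -304
|a| = sqrt(225+64) = 17.0000
|b| = sqrt(256+64) = 17.8885
cos(theta) = -304/(sqrt(289)*sqrt(320)) = -304/sqrt(92480) = -0.999654
theta = arccos(-304/sqrt(92480)) = 178.4926 degrees

a·b = -304, theta = 178.4926 deg


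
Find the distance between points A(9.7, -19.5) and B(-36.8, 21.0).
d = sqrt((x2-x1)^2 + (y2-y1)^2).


dx = -36.8 - 9.7 = -46.5
dy = 21.0 + 19.5 = 40.5
d = sqrt(2162.25 + 1640.25) = sqrt(3802.5) = 61.6644

61.6644


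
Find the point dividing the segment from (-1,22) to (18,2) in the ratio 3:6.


Px = (3*18 + 6*(-1))/9 = 48/9 = 5.3333
Py = (3*2 + 6*22)/9 = 138/9 = 15.3333

P = (5.3333, 15.3333)


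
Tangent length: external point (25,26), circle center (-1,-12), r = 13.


d = sqrt((25+ 1)^2 + (26+ 12)^2) = sqrt(676+1444) = 46.0435
L = sqrt(2120.0000 - 169) = sqrt(1951.0000) = 44.1701

44.1701


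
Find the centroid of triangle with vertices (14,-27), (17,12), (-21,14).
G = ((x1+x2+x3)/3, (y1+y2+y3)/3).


Gx = (14+17- 21)/3 = 10/3 = 3.3333
Gy = (-27+12+14)/3 = -1/3 = -0.3333

G = (3.3333, -0.3333)


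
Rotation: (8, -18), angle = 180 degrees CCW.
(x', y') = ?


cos(180) = -1, sin(180) = 0
x' = 8*(-1) + 18*0 = -8
y' = 8*0 - 18*(-1) = 18

(-8, 18)


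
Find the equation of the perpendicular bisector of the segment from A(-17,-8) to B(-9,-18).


Midpoint = (-13, -13)
Slope of AB = dy/dx = -10/8 = -1.2500
Perp slope = -dx/dy = 8/10 = 0.8000
b = My - (perp slope)*Mx = -13 + (8*(-13))/(-10) = -13 + 10.4000 = -2.6000

y = 0.8000x - 2.6000


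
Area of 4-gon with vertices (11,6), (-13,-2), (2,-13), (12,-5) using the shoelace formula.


sum(xi*y_{i+1}) = 11*(-2) - 13*(-13) + 2*(-5) + 12*6 = 209
sum(yi*x_{i+1}) = 6*(-13) - 2*2 - 13*12 - 5*11 = -293
Area = |209 + 293|/2 = 502/2 = 251.0000

251.0000 sq units


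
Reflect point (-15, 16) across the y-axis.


Reflection rule for y-axis: (-x, y)
(-15, 16) -> (15, 16)

(15, 16)


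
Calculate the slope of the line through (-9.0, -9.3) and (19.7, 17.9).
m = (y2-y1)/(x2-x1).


dy = 17.9 + 9.3 = 27.2
dx = 19.7 + 9.0 = 28.7
m = 27.2/28.7 = 0.9477

m = 0.9477


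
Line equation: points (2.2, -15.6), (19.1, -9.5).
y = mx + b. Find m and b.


m = (6.1)/(16.9) = 0.3609
b = y1 - m*x1 = -15.6 - (6.1*2.2)/(16.9) = -15.6 - 0.7941 = -16.3941

y = 0.3609x - 16.3941


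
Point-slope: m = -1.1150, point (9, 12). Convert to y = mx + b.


y - 12 = -1.1150(x - 9)
y = -1.1150x + 12 + 1.1150*9
y = -1.1150x + 22.0350

y = -1.1150x + 22.0350


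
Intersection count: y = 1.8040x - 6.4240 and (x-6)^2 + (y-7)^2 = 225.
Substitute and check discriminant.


Substitute y = 1.8040x - 6.4240: (x-6)^2 + (1.8040x- 6.4240-7)^2 = 225
Expand to Ax^2 + Bx + C = 0, where b-k = -13.424
A = 1+m^2 = 4.254416
B = 2(m(b-k) - h) = 2(1.8040*(-13.424) - 6) = -60.433792
C = h^2 + (b-k)^2 - r^2 = 36 + 180.203776 - 225 = -8.796224
disc = B^2-4AC = 3652.2432 + 149.6912 = 3801.9344
disc > 0

2 intersection points


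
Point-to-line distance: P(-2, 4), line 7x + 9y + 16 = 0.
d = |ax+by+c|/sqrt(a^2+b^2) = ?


|7*(-2) + 9*4 + 16| = |38| = 38
sqrt(49 + 81) = sqrt(130) = 11.4018
d = 38/sqrt(130) = 3.3328

3.3328


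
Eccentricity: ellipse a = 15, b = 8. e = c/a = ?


c = sqrt(225-64) = sqrt(161) = 12.6886
e = c/a = sqrt(161)/15 = 0.8459

e = 0.8459


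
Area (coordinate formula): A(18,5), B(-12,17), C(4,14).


18*(17-14) = 54
-12*(14-5) = -108
4*(5-17) = -48
sum = -102
Area = |-102|/2 = 51.0000

51.0000 sq units


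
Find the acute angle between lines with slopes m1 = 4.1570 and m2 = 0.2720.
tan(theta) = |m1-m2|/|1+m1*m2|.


m1-m2 = 3.885
1+m1*m2 = 2.130704
tan(theta) = |3.885/2.130704| = 1.823341
theta = arctan(|3.885/2.130704|) = 61.2577 degrees (acute angle)

61.2577 degrees


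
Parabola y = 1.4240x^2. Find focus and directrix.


a = 1.4240
1/(4a) = 0.1756
Focus = (0, 0.1756)
Directrix: y = -0.1756

Focus = (0, 0.1756), Directrix: y = -0.1756


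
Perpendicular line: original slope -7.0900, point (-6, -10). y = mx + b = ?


Perpendicular slope = -1/m1 = -1/(-7.0900) = 0.1410
b2 = y0 - m2*x0 = -10 - 6/(-7.0900) = -10 + 0.8463 = -9.1537

y = 0.1410x - 9.1537


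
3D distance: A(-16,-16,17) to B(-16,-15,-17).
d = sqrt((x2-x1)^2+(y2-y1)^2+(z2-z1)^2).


dx=0, dy=1, dz=-34
d = sqrt(0+1+1156) = sqrt(1157) = 34.0147

34.0147


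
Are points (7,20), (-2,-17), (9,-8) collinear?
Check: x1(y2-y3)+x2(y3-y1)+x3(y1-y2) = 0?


7*(-17+ 8) - 2*(-8-20) + 9*(20+ 17)
= -63 + 56 + 333 = 326

No, not collinear (determinant = 326)


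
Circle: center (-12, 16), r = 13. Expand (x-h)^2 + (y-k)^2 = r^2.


(x+ 12)^2 + (y-16)^2 = 13^2
D = -2h = 24, E = -2k = -32
F = h^2+k^2-r^2 = 144+256-169 = 231

x^2 + y^2 + 24x - 32y + 231 = 0


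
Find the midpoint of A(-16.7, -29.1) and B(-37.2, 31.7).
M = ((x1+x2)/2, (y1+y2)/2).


Mx = (-16.7 - 37.2)/2 = -53.9/2 = -26.9500
My = (-29.1 + 31.7)/2 = 2.6/2 = 1.3000

(-26.9500, 1.3000)


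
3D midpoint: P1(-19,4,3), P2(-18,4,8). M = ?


Mx = (-19- 18)/2 = -18.5000
My = (4+4)/2 = 4.0000
Mz = (3+8)/2 = 5.5000

M = (-18.5000, 4.0000, 5.5000)


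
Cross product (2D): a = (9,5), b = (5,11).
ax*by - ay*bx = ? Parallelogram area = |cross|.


cross = 9*11 - 5*5 = 99 - 25 = 74
Parallelogram area = |74| = 74

cross = 74, parallelogram area = 74


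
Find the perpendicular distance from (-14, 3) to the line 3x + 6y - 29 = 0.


|3*(-14) + 6*3 - 29| = |-53| = 53
sqrt(9 + 36) = sqrt(45) = 6.7082
d = 53/sqrt(45) = 7.9008

7.9008


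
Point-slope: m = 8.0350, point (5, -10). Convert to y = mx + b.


y + 10 = 8.0350(x - 5)
y = 8.0350x - 10 - 8.0350*5
y = 8.0350x - 50.1750

y = 8.0350x - 50.1750


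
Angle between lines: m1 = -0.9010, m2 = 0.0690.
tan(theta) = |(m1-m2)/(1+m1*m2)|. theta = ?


m1-m2 = -0.97
1+m1*m2 = 0.937831
tan(theta) = |-0.97/0.937831| = 1.034301
theta = arctan(|-0.97/0.937831|) = 45.9660 degrees (acute angle)

45.9660 degrees


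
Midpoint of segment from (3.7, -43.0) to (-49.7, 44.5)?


Mx = (3.7 - 49.7)/2 = -46.0/2 = -23.0000
My = (-43.0 + 44.5)/2 = 1.5/2 = 0.7500

(-23.0000, 0.7500)


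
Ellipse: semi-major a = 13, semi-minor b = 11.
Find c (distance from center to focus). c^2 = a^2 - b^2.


c^2 = 13^2 - 11^2 = 169 - 121 = 48
c = sqrt(48) = 6.9282

c = 6.9282


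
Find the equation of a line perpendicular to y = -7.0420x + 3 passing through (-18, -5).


Perpendicular slope = -1/m1 = -1/(-7.0420) = 0.1420
b2 = y0 - m2*x0 = -5 - 18/(-7.0420) = -5 + 2.5561 = -2.4439

y = 0.1420x - 2.4439


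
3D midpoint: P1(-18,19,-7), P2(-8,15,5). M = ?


Mx = (-18- 8)/2 = -13.0000
My = (19+15)/2 = 17.0000
Mz = (-7+5)/2 = -1.0000

M = (-13.0000, 17.0000, -1.0000)


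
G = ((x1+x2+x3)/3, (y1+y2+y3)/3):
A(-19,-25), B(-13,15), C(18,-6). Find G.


Gx = (-19- 13+18)/3 = -14/3 = -4.6667
Gy = (-25+15- 6)/3 = -16/3 = -5.3333

G = (-4.6667, -5.3333)


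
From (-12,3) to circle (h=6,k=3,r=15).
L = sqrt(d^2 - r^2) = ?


d = sqrt((-12-6)^2 + (3-3)^2) = sqrt(324+0) = 18.0000
L = sqrt(324.0000 - 225) = sqrt(99.0000) = 9.9499

9.9499


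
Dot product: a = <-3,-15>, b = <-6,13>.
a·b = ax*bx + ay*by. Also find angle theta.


a·b = -3*(-6) - 15*13 = 18 - 195 = -177
|a| = sqrt(9+225) = 15.2971
|b| = sqrt(36+169) = 14.3178
cos(theta) = -177/(sqrt(234)*sqrt(205)) = -177/sqrt(47970) = -0.808143
theta = arccos(-177/sqrt(47970)) = 143.9149 degrees

a·b = -177, theta = 143.9149 deg


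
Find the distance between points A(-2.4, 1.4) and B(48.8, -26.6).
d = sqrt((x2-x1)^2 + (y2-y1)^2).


dx = 48.8 + 2.4 = 51.2
dy = -26.6 - 1.4 = -28.0
d = sqrt(2621.44 + 784.0) = sqrt(3405.44) = 58.3561

58.3561


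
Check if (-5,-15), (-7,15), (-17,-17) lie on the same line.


-5*(15+ 17) - 7*(-17+ 15) - 17*(-15-15)
= -160 + 14 + 510 = 364

No, not collinear (determinant = 364)


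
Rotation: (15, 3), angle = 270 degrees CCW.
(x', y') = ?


cos(270) = 0, sin(270) = -1
x' = 15*0 - 3*(-1) = 3
y' = 15*(-1) + 3*0 = -15

(3, -15)


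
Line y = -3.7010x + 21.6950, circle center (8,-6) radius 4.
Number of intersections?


Substitute y = -3.7010x + 21.6950: (x-8)^2 + (-3.7010x+21.6950+ 6)^2 = 16
Expand to Ax^2 + Bx + C = 0, where b-k = 27.695
A = 1+m^2 = 14.697401
B = 2(m(b-k) - h) = 2(-3.7010*27.695 - 8) = -220.99839
C = h^2 + (b-k)^2 - r^2 = 64 + 767.013025 - 16 = 815.013025
disc = B^2-4AC = 48840.2884 - 47914.2930 = 925.9954
disc > 0

2 intersection points


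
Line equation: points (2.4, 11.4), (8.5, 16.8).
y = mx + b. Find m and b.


m = (5.4)/(6.1) = 0.8852
b = y1 - m*x1 = 11.4 - (5.4*2.4)/(6.1) = 11.4 - 2.1246 = 9.2754

y = 0.8852x + 9.2754


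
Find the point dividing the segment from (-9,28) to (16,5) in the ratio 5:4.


Px = (5*16 + 4*(-9))/9 = 44/9 = 4.8889
Py = (5*5 + 4*28)/9 = 137/9 = 15.2222

P = (4.8889, 15.2222)


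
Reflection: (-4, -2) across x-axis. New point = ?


Reflection rule for x-axis: (x, -y)
(-4, -2) -> (-4, 2)

(-4, 2)


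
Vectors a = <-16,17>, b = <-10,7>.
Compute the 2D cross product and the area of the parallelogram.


cross = -16*7 - 17*(-10) = -112 + 170 = 58
Parallelogram area = |58| = 58

cross = 58, parallelogram area = 58


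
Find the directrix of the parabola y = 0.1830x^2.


a = 0.1830
1/(4a) = 1.3661
directrix: y = -1.3661 = -1.3661

y = -1.3661


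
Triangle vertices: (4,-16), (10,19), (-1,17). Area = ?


4*(19-17) = 8
10*(17+ 16) = 330
-1*(-16-19) = 35
sum = 373
Area = |373|/2 = 186.5000

186.5000 sq units


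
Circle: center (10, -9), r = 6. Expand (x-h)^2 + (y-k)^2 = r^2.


(x-10)^2 + (y+ 9)^2 = 6^2
D = -2h = -20, E = -2k = 18
F = h^2+k^2-r^2 = 100+81-36 = 145

x^2 + y^2 - 20x + 18y + 145 = 0


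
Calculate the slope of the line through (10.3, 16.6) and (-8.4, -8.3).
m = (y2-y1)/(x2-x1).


dy = -8.3 - 16.6 = -24.9
dx = -8.4 - 10.3 = -18.7
m = -24.9/(-18.7) = 1.3316

m = 1.3316


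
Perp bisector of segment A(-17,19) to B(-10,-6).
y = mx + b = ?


Midpoint = (-13.5, 6.5)
Slope of AB = dy/dx = -25/7 = -3.5714
Perp slope = -dx/dy = 7/25 = 0.2800
b = My - (perp slope)*Mx = 6.5 + (7*(-13.5))/(-25) = 6.5 + 3.7800 = 10.2800

y = 0.2800x + 10.2800


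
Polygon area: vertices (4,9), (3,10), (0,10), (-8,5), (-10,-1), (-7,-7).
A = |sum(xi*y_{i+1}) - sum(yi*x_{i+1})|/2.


sum(xi*y_{i+1}) = 4*10 + 3*10 + 0*5 - 8*(-1) - 10*(-7) - 7*9 = 85
sum(yi*x_{i+1}) = 9*3 + 10*0 + 10*(-8) + 5*(-10) - 1*(-7) - 7*4 = -124
Area = |85 + 124|/2 = 209/2 = 104.5000

104.5000 sq units


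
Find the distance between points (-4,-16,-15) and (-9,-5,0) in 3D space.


dx=-5, dy=11, dz=15
d = sqrt(25+121+225) = sqrt(371) = 19.2614

19.2614


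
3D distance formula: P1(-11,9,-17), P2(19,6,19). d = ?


dx=30, dy=-3, dz=36
d = sqrt(900+9+1296) = sqrt(2205) = 46.9574

46.9574


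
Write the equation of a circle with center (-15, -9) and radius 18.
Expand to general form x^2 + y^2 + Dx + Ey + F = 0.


(x+ 15)^2 + (y+ 9)^2 = 18^2
D = -2h = 30, E = -2k = 18
F = h^2+k^2-r^2 = 225+81-324 = -18

x^2 + y^2 + 30x + 18y - 18 = 0


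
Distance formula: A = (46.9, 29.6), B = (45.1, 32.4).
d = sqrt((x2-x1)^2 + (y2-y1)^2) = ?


dx = 45.1 - 46.9 = -1.8
dy = 32.4 - 29.6 = 2.8
d = sqrt(3.24 + 7.84) = sqrt(11.08) = 3.3287

3.3287


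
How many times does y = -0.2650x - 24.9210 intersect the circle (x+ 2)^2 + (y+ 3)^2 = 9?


Substitute y = -0.2650x - 24.9210: (x+ 2)^2 + (-0.2650x- 24.9210+ 3)^2 = 9
Expand to Ax^2 + Bx + C = 0, where b-k = -21.921
A = 1+m^2 = 1.070225
B = 2(m(b-k) - h) = 2(-0.2650*(-21.921) + 2) = 15.61813
C = h^2 + (b-k)^2 - r^2 = 4 + 480.530241 - 9 = 475.530241
disc = B^2-4AC = 243.9260 - 2035.6974 = -1791.7714
disc < 0

0 intersection points


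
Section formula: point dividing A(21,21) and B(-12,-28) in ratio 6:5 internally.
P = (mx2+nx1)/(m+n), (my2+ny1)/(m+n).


Px = (6*(-12) + 5*21)/11 = 33/11 = 3.0000
Py = (6*(-28) + 5*21)/11 = -63/11 = -5.7273

P = (3.0000, -5.7273)


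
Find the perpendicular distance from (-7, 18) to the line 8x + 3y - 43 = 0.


|8*(-7) + 3*18 - 43| = |-45| = 45
sqrt(64 + 9) = sqrt(73) = 8.5440
d = 45/sqrt(73) = 5.2669

5.2669


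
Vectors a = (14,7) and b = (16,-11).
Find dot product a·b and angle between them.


a·b = 14*16 + 7*(-11) = 224 - 77 = 147
|a| = sqrt(196+49) = 15.6525
|b| = sqrt(256+121) = 19.4165
cos(theta) = 147/(sqrt(245)*sqrt(377)) = 147/sqrt(92365) = 0.483686
theta = arccos(147/sqrt(92365)) = 61.0736 degrees

a·b = 147, theta = 61.0736 deg


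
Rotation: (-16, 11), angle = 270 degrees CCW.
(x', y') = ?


cos(270) = 0, sin(270) = -1
x' = -16*0 - 11*(-1) = 11
y' = -16*(-1) + 11*0 = 16

(11, 16)


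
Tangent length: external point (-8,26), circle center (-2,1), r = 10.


d = sqrt((-8+ 2)^2 + (26-1)^2) = sqrt(36+625) = 25.7099
L = sqrt(661.0000 - 100) = sqrt(561.0000) = 23.6854

23.6854


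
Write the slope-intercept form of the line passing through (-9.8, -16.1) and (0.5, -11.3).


m = (4.8)/(10.3) = 0.4660
b = y1 - m*x1 = -16.1 - (4.8*(-9.8))/(10.3) = -16.1 + 4.5670 = -11.5330

y = 0.4660x - 11.5330


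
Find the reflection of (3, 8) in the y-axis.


Reflection rule for y-axis: (-x, y)
(3, 8) -> (-3, 8)

(-3, 8)


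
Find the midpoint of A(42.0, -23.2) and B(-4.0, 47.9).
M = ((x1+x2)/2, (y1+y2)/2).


Mx = (42.0 - 4.0)/2 = 38.0/2 = 19.0000
My = (-23.2 + 47.9)/2 = 24.7/2 = 12.3500

(19.0000, 12.3500)


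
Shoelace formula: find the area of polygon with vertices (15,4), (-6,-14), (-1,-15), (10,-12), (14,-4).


sum(xi*y_{i+1}) = 15*(-14) - 6*(-15) - 1*(-12) + 10*(-4) + 14*4 = -92
sum(yi*x_{i+1}) = 4*(-6) - 14*(-1) - 15*10 - 12*14 - 4*15 = -388
Area = |-92 + 388|/2 = 296/2 = 148.0000

148.0000 sq units


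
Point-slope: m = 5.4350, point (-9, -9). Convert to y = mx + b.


y + 9 = 5.4350(x + 9)
y = 5.4350x - 9 - 5.4350*(-9)
y = 5.4350x + 39.9150

y = 5.4350x + 39.9150


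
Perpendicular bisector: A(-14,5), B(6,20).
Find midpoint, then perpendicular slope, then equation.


Midpoint = (-4, 12.5)
Slope of AB = dy/dx = 15/20 = 0.7500
Perp slope = -dx/dy = -20/15 = -1.3333
b = My - (perp slope)*Mx = 12.5 + (20*(-4))/15 = 12.5 - 5.3333 = 7.1667

y = -1.3333x + 7.1667


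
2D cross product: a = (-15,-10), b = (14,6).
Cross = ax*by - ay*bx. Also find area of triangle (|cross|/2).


cross = -15*6 + 10*14 = -90 + 140 = 50
Triangle area = |50|/2 = 50/2 = 25.0000

cross = 50, triangle area = 25.0000


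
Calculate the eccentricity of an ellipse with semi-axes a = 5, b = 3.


c = sqrt(25-9) = sqrt(16) = 4.0000
e = c/a = 4/5 = 0.8000

e = 0.8000


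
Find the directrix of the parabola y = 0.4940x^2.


a = 0.4940
1/(4a) = 0.5061
directrix: y = -0.5061 = -0.5061

y = -0.5061


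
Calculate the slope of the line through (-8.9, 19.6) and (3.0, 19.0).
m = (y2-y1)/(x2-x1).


dy = 19.0 - 19.6 = -0.6
dx = 3.0 + 8.9 = 11.9
m = -0.6/11.9 = -0.0504

m = -0.0504


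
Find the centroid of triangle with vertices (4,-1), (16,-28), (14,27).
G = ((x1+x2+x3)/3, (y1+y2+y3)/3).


Gx = (4+16+14)/3 = 34/3 = 11.3333
Gy = (-1- 28+27)/3 = -2/3 = -0.6667

G = (11.3333, -0.6667)


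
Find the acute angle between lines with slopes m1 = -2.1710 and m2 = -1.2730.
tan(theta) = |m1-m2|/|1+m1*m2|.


m1-m2 = -0.898
1+m1*m2 = 3.763683
tan(theta) = |-0.898/3.763683| = 0.238596
theta = arctan(|-0.898/3.763683|) = 13.4197 degrees (acute angle)

13.4197 degrees


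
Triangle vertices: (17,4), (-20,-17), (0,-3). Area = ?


17*(-17+ 3) = -238
-20*(-3-4) = 140
0*(4+ 17) = 0
sum = -98
Area = |-98|/2 = 49.0000

49.0000 sq units


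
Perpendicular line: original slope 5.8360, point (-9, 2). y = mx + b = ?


Perpendicular slope = -1/m1 = -1/5.8360 = -0.1714
b2 = y0 - m2*x0 = 2 - 9/5.8360 = 2 - 1.5422 = 0.4578

y = -0.1714x + 0.4578


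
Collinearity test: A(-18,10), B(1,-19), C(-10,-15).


-18*(-19+ 15) + 1*(-15-10) - 10*(10+ 19)
= 72 - 25 - 290 = -243

No, not collinear (determinant = -243)


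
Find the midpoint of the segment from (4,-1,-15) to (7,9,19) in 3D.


Mx = (4+7)/2 = 5.5000
My = (-1+9)/2 = 4.0000
Mz = (-15+19)/2 = 2.0000

M = (5.5000, 4.0000, 2.0000)


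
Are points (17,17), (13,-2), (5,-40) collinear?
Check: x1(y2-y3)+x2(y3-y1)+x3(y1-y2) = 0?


17*(-2+ 40) + 13*(-40-17) + 5*(17+ 2)
= 646 - 741 + 95 = 0

Yes, collinear (determinant = 0)


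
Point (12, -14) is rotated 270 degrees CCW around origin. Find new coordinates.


cos(270) = 0, sin(270) = -1
x' = 12*0 + 14*(-1) = -14
y' = 12*(-1) - 14*0 = -12

(-14, -12)


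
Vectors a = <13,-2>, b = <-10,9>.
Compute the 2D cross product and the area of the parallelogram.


cross = 13*9 + 2*(-10) = 117 - 20 = 97
Parallelogram area = |97| = 97

cross = 97, parallelogram area = 97
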